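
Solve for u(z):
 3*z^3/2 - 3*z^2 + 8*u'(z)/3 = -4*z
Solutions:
 u(z) = C1 - 9*z^4/64 + 3*z^3/8 - 3*z^2/4


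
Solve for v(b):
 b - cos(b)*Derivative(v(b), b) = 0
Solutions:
 v(b) = C1 + Integral(b/cos(b), b)


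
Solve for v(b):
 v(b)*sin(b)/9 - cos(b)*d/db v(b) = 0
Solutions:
 v(b) = C1/cos(b)^(1/9)


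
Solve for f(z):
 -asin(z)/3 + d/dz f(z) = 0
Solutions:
 f(z) = C1 + z*asin(z)/3 + sqrt(1 - z^2)/3


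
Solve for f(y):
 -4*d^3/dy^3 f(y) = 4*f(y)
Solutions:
 f(y) = C3*exp(-y) + (C1*sin(sqrt(3)*y/2) + C2*cos(sqrt(3)*y/2))*exp(y/2)


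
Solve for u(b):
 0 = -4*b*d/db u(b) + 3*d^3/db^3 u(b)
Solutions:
 u(b) = C1 + Integral(C2*airyai(6^(2/3)*b/3) + C3*airybi(6^(2/3)*b/3), b)


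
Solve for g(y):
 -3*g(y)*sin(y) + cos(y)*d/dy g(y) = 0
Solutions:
 g(y) = C1/cos(y)^3


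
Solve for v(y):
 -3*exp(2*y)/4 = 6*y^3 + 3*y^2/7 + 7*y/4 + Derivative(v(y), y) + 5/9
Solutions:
 v(y) = C1 - 3*y^4/2 - y^3/7 - 7*y^2/8 - 5*y/9 - 3*exp(2*y)/8


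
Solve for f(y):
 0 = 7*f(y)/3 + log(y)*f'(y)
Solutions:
 f(y) = C1*exp(-7*li(y)/3)


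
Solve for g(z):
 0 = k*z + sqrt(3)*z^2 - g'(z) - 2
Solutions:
 g(z) = C1 + k*z^2/2 + sqrt(3)*z^3/3 - 2*z


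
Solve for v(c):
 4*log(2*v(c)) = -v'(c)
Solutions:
 Integral(1/(log(_y) + log(2)), (_y, v(c)))/4 = C1 - c


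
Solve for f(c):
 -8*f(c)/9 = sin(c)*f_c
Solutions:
 f(c) = C1*(cos(c) + 1)^(4/9)/(cos(c) - 1)^(4/9)


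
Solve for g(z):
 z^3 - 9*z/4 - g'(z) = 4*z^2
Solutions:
 g(z) = C1 + z^4/4 - 4*z^3/3 - 9*z^2/8


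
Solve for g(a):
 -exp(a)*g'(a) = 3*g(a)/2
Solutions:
 g(a) = C1*exp(3*exp(-a)/2)


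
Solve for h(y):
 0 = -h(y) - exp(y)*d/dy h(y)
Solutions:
 h(y) = C1*exp(exp(-y))


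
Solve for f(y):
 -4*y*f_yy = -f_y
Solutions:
 f(y) = C1 + C2*y^(5/4)


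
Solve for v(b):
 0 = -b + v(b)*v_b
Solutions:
 v(b) = -sqrt(C1 + b^2)
 v(b) = sqrt(C1 + b^2)


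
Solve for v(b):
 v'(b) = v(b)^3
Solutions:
 v(b) = -sqrt(2)*sqrt(-1/(C1 + b))/2
 v(b) = sqrt(2)*sqrt(-1/(C1 + b))/2


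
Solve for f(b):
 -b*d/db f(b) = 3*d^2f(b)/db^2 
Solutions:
 f(b) = C1 + C2*erf(sqrt(6)*b/6)


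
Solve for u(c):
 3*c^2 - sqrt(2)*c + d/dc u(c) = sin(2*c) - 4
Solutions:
 u(c) = C1 - c^3 + sqrt(2)*c^2/2 - 4*c - cos(2*c)/2


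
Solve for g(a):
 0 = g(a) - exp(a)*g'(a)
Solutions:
 g(a) = C1*exp(-exp(-a))


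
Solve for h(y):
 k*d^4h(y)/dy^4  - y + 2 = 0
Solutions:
 h(y) = C1 + C2*y + C3*y^2 + C4*y^3 + y^5/(120*k) - y^4/(12*k)


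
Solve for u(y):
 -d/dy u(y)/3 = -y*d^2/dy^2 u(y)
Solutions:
 u(y) = C1 + C2*y^(4/3)


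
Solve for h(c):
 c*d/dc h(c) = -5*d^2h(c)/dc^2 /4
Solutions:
 h(c) = C1 + C2*erf(sqrt(10)*c/5)


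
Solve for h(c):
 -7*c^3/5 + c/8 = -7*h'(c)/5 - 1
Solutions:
 h(c) = C1 + c^4/4 - 5*c^2/112 - 5*c/7


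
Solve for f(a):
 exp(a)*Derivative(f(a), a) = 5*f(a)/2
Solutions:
 f(a) = C1*exp(-5*exp(-a)/2)


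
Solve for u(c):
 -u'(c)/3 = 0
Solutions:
 u(c) = C1


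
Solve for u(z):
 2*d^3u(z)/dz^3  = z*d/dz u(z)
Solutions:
 u(z) = C1 + Integral(C2*airyai(2^(2/3)*z/2) + C3*airybi(2^(2/3)*z/2), z)


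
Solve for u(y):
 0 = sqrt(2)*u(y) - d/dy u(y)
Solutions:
 u(y) = C1*exp(sqrt(2)*y)


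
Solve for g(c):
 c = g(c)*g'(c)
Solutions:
 g(c) = -sqrt(C1 + c^2)
 g(c) = sqrt(C1 + c^2)


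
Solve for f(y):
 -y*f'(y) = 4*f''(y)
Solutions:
 f(y) = C1 + C2*erf(sqrt(2)*y/4)


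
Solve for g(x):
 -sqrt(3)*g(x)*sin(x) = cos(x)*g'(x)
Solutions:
 g(x) = C1*cos(x)^(sqrt(3))


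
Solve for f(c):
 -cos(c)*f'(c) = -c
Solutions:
 f(c) = C1 + Integral(c/cos(c), c)


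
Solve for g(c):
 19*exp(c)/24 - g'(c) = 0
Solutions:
 g(c) = C1 + 19*exp(c)/24


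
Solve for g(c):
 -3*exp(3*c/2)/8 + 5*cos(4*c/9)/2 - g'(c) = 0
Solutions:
 g(c) = C1 - exp(3*c/2)/4 + 45*sin(4*c/9)/8


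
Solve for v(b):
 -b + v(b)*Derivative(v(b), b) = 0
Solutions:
 v(b) = -sqrt(C1 + b^2)
 v(b) = sqrt(C1 + b^2)


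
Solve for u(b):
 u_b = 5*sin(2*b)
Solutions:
 u(b) = C1 - 5*cos(2*b)/2


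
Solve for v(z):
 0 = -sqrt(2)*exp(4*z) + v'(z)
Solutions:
 v(z) = C1 + sqrt(2)*exp(4*z)/4


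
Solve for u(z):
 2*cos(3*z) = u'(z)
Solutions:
 u(z) = C1 + 2*sin(3*z)/3


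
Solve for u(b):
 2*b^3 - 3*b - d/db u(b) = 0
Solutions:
 u(b) = C1 + b^4/2 - 3*b^2/2


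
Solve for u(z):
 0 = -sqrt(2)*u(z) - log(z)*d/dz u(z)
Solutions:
 u(z) = C1*exp(-sqrt(2)*li(z))


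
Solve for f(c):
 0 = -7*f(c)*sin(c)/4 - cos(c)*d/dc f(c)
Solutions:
 f(c) = C1*cos(c)^(7/4)


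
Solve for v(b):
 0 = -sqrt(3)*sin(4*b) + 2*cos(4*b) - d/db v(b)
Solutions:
 v(b) = C1 + sin(4*b)/2 + sqrt(3)*cos(4*b)/4


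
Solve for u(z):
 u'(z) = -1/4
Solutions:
 u(z) = C1 - z/4


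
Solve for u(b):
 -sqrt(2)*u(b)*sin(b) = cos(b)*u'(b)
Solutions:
 u(b) = C1*cos(b)^(sqrt(2))


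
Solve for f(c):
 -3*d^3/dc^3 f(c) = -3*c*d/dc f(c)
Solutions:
 f(c) = C1 + Integral(C2*airyai(c) + C3*airybi(c), c)


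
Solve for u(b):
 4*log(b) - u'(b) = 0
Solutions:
 u(b) = C1 + 4*b*log(b) - 4*b


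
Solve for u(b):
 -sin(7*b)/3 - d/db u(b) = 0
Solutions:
 u(b) = C1 + cos(7*b)/21


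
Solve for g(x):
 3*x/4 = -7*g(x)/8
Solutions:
 g(x) = -6*x/7


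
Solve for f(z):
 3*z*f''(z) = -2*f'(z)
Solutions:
 f(z) = C1 + C2*z^(1/3)


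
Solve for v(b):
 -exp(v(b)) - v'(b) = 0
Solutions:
 v(b) = log(1/(C1 + b))


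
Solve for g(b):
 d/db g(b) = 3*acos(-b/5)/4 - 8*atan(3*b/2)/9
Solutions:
 g(b) = C1 + 3*b*acos(-b/5)/4 - 8*b*atan(3*b/2)/9 + 3*sqrt(25 - b^2)/4 + 8*log(9*b^2 + 4)/27


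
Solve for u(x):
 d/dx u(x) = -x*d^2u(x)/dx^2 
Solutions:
 u(x) = C1 + C2*log(x)


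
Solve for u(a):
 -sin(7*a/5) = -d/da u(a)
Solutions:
 u(a) = C1 - 5*cos(7*a/5)/7


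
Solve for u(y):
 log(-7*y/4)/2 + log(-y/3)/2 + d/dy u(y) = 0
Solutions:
 u(y) = C1 - y*log(-y) + y*(-log(7) + log(2) + 1 + log(21)/2)


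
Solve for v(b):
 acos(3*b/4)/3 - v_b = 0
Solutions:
 v(b) = C1 + b*acos(3*b/4)/3 - sqrt(16 - 9*b^2)/9


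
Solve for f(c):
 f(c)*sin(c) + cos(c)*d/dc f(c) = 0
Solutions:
 f(c) = C1*cos(c)


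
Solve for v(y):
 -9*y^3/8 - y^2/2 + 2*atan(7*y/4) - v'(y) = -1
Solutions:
 v(y) = C1 - 9*y^4/32 - y^3/6 + 2*y*atan(7*y/4) + y - 4*log(49*y^2 + 16)/7


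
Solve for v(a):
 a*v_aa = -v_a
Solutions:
 v(a) = C1 + C2*log(a)


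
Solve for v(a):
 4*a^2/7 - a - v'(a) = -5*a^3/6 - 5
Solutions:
 v(a) = C1 + 5*a^4/24 + 4*a^3/21 - a^2/2 + 5*a


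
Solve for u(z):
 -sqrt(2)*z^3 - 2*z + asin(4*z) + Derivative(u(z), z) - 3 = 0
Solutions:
 u(z) = C1 + sqrt(2)*z^4/4 + z^2 - z*asin(4*z) + 3*z - sqrt(1 - 16*z^2)/4


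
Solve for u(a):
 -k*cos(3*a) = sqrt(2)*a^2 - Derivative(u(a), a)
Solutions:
 u(a) = C1 + sqrt(2)*a^3/3 + k*sin(3*a)/3


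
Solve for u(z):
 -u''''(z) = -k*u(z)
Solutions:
 u(z) = C1*exp(-k^(1/4)*z) + C2*exp(k^(1/4)*z) + C3*exp(-I*k^(1/4)*z) + C4*exp(I*k^(1/4)*z)


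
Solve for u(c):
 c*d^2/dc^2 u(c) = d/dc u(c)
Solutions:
 u(c) = C1 + C2*c^2


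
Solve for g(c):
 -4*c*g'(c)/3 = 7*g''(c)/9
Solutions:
 g(c) = C1 + C2*erf(sqrt(42)*c/7)


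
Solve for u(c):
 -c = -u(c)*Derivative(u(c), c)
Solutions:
 u(c) = -sqrt(C1 + c^2)
 u(c) = sqrt(C1 + c^2)


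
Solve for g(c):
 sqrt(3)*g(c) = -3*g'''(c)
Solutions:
 g(c) = C3*exp(-3^(5/6)*c/3) + (C1*sin(3^(1/3)*c/2) + C2*cos(3^(1/3)*c/2))*exp(3^(5/6)*c/6)


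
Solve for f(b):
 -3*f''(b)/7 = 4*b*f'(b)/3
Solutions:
 f(b) = C1 + C2*erf(sqrt(14)*b/3)


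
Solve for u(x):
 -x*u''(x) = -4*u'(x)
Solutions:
 u(x) = C1 + C2*x^5


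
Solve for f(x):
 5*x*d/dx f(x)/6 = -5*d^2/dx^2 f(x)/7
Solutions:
 f(x) = C1 + C2*erf(sqrt(21)*x/6)


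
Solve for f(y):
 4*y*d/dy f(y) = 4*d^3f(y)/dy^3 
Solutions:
 f(y) = C1 + Integral(C2*airyai(y) + C3*airybi(y), y)


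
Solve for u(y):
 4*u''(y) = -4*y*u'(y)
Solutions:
 u(y) = C1 + C2*erf(sqrt(2)*y/2)


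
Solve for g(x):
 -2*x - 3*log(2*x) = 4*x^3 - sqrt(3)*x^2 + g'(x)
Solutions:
 g(x) = C1 - x^4 + sqrt(3)*x^3/3 - x^2 - 3*x*log(x) - x*log(8) + 3*x


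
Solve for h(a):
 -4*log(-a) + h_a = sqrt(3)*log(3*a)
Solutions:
 h(a) = C1 + a*(sqrt(3) + 4)*log(a) + a*(-4 - sqrt(3) + sqrt(3)*log(3) + 4*I*pi)


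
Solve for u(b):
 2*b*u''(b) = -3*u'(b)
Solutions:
 u(b) = C1 + C2/sqrt(b)


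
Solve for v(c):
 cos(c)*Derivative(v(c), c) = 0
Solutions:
 v(c) = C1


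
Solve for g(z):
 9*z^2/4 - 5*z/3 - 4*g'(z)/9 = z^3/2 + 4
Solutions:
 g(z) = C1 - 9*z^4/32 + 27*z^3/16 - 15*z^2/8 - 9*z


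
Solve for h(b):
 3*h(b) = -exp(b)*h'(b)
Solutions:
 h(b) = C1*exp(3*exp(-b))


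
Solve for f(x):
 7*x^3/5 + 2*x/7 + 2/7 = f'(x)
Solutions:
 f(x) = C1 + 7*x^4/20 + x^2/7 + 2*x/7


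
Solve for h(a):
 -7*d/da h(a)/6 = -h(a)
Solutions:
 h(a) = C1*exp(6*a/7)


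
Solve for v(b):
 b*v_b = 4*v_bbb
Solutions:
 v(b) = C1 + Integral(C2*airyai(2^(1/3)*b/2) + C3*airybi(2^(1/3)*b/2), b)


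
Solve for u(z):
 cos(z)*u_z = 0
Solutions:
 u(z) = C1


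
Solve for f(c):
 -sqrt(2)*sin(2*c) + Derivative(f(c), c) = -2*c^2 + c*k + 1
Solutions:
 f(c) = C1 - 2*c^3/3 + c^2*k/2 + c - sqrt(2)*cos(2*c)/2


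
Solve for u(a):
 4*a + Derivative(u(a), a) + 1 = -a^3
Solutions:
 u(a) = C1 - a^4/4 - 2*a^2 - a


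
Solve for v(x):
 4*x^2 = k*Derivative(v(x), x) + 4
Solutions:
 v(x) = C1 + 4*x^3/(3*k) - 4*x/k


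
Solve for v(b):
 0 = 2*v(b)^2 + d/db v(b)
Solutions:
 v(b) = 1/(C1 + 2*b)


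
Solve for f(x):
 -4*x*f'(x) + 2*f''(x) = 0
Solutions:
 f(x) = C1 + C2*erfi(x)


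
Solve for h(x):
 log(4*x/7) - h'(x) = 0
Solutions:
 h(x) = C1 + x*log(x) - x + x*log(4/7)


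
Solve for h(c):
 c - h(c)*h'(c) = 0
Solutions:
 h(c) = -sqrt(C1 + c^2)
 h(c) = sqrt(C1 + c^2)


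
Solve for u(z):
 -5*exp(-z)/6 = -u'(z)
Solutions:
 u(z) = C1 - 5*exp(-z)/6


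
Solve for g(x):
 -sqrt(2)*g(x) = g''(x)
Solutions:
 g(x) = C1*sin(2^(1/4)*x) + C2*cos(2^(1/4)*x)


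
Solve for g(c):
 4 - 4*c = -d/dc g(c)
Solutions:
 g(c) = C1 + 2*c^2 - 4*c


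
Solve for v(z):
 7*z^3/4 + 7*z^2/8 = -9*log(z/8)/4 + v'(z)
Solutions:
 v(z) = C1 + 7*z^4/16 + 7*z^3/24 + 9*z*log(z)/4 - 27*z*log(2)/4 - 9*z/4


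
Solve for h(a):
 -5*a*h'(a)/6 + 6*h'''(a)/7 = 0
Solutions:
 h(a) = C1 + Integral(C2*airyai(210^(1/3)*a/6) + C3*airybi(210^(1/3)*a/6), a)


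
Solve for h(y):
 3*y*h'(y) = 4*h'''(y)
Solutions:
 h(y) = C1 + Integral(C2*airyai(6^(1/3)*y/2) + C3*airybi(6^(1/3)*y/2), y)


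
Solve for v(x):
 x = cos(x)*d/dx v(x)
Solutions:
 v(x) = C1 + Integral(x/cos(x), x)


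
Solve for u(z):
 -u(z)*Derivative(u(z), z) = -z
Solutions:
 u(z) = -sqrt(C1 + z^2)
 u(z) = sqrt(C1 + z^2)


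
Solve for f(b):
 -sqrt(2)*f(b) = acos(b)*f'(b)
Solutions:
 f(b) = C1*exp(-sqrt(2)*Integral(1/acos(b), b))


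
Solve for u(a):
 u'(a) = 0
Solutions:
 u(a) = C1


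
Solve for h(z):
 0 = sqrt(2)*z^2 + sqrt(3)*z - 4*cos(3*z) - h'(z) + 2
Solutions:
 h(z) = C1 + sqrt(2)*z^3/3 + sqrt(3)*z^2/2 + 2*z - 4*sin(3*z)/3


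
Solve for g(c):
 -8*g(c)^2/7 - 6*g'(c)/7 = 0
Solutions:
 g(c) = 3/(C1 + 4*c)


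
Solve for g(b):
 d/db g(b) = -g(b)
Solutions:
 g(b) = C1*exp(-b)


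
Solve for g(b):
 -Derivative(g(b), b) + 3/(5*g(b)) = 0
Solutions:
 g(b) = -sqrt(C1 + 30*b)/5
 g(b) = sqrt(C1 + 30*b)/5


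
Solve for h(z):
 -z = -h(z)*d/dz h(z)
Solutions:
 h(z) = -sqrt(C1 + z^2)
 h(z) = sqrt(C1 + z^2)


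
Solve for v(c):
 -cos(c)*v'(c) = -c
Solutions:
 v(c) = C1 + Integral(c/cos(c), c)


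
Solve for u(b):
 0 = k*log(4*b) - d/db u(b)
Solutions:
 u(b) = C1 + b*k*log(b) - b*k + b*k*log(4)


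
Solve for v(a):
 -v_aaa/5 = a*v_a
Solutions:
 v(a) = C1 + Integral(C2*airyai(-5^(1/3)*a) + C3*airybi(-5^(1/3)*a), a)


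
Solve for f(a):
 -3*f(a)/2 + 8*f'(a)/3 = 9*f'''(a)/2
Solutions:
 f(a) = C1*exp(2^(1/3)*a*(32/(sqrt(42665) + 243)^(1/3) + 2^(1/3)*(sqrt(42665) + 243)^(1/3))/36)*sin(2^(1/3)*sqrt(3)*a*(-2^(1/3)*(sqrt(42665) + 243)^(1/3) + 32/(sqrt(42665) + 243)^(1/3))/36) + C2*exp(2^(1/3)*a*(32/(sqrt(42665) + 243)^(1/3) + 2^(1/3)*(sqrt(42665) + 243)^(1/3))/36)*cos(2^(1/3)*sqrt(3)*a*(-2^(1/3)*(sqrt(42665) + 243)^(1/3) + 32/(sqrt(42665) + 243)^(1/3))/36) + C3*exp(-2^(1/3)*a*(32/(sqrt(42665) + 243)^(1/3) + 2^(1/3)*(sqrt(42665) + 243)^(1/3))/18)


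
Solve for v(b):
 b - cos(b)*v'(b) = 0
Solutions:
 v(b) = C1 + Integral(b/cos(b), b)


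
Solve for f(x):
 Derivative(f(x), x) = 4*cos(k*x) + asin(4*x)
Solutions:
 f(x) = C1 + x*asin(4*x) + sqrt(1 - 16*x^2)/4 + 4*Piecewise((sin(k*x)/k, Ne(k, 0)), (x, True))


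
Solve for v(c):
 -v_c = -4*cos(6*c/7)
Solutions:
 v(c) = C1 + 14*sin(6*c/7)/3


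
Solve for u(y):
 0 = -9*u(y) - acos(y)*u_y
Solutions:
 u(y) = C1*exp(-9*Integral(1/acos(y), y))


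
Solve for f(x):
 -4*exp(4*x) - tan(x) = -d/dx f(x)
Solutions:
 f(x) = C1 + exp(4*x) - log(cos(x))


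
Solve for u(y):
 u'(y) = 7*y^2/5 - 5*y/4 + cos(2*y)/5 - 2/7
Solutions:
 u(y) = C1 + 7*y^3/15 - 5*y^2/8 - 2*y/7 + sin(2*y)/10


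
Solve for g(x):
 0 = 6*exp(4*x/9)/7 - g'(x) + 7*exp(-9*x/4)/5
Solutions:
 g(x) = C1 + 27*exp(4*x/9)/14 - 28*exp(-9*x/4)/45


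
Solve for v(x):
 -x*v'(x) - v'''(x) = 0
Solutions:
 v(x) = C1 + Integral(C2*airyai(-x) + C3*airybi(-x), x)


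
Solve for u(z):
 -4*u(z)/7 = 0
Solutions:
 u(z) = 0


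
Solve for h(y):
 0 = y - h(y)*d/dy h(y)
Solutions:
 h(y) = -sqrt(C1 + y^2)
 h(y) = sqrt(C1 + y^2)


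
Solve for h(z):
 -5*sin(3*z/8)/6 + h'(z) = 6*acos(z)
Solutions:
 h(z) = C1 + 6*z*acos(z) - 6*sqrt(1 - z^2) - 20*cos(3*z/8)/9


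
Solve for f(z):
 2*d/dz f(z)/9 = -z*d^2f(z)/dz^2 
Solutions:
 f(z) = C1 + C2*z^(7/9)


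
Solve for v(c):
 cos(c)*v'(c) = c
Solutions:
 v(c) = C1 + Integral(c/cos(c), c)


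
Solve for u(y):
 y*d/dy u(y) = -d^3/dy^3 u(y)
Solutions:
 u(y) = C1 + Integral(C2*airyai(-y) + C3*airybi(-y), y)


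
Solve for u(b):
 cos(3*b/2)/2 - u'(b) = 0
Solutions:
 u(b) = C1 + sin(3*b/2)/3


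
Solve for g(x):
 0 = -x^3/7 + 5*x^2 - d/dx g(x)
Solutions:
 g(x) = C1 - x^4/28 + 5*x^3/3


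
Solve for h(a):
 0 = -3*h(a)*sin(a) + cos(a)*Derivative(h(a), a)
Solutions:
 h(a) = C1/cos(a)^3


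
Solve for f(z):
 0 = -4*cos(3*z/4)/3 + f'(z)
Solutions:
 f(z) = C1 + 16*sin(3*z/4)/9


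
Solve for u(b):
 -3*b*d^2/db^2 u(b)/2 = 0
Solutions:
 u(b) = C1 + C2*b


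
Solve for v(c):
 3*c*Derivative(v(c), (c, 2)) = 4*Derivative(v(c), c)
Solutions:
 v(c) = C1 + C2*c^(7/3)


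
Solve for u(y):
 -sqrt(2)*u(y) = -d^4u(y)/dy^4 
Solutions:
 u(y) = C1*exp(-2^(1/8)*y) + C2*exp(2^(1/8)*y) + C3*sin(2^(1/8)*y) + C4*cos(2^(1/8)*y)


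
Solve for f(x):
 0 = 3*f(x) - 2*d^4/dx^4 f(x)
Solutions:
 f(x) = C1*exp(-2^(3/4)*3^(1/4)*x/2) + C2*exp(2^(3/4)*3^(1/4)*x/2) + C3*sin(2^(3/4)*3^(1/4)*x/2) + C4*cos(2^(3/4)*3^(1/4)*x/2)


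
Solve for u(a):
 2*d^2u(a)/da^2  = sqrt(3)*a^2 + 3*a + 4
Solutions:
 u(a) = C1 + C2*a + sqrt(3)*a^4/24 + a^3/4 + a^2


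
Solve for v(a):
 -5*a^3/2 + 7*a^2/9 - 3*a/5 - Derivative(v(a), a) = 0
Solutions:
 v(a) = C1 - 5*a^4/8 + 7*a^3/27 - 3*a^2/10


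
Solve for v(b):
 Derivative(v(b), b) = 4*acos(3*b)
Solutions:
 v(b) = C1 + 4*b*acos(3*b) - 4*sqrt(1 - 9*b^2)/3


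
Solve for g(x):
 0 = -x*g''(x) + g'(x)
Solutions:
 g(x) = C1 + C2*x^2


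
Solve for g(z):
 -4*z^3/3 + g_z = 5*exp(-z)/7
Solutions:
 g(z) = C1 + z^4/3 - 5*exp(-z)/7


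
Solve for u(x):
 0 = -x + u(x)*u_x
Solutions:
 u(x) = -sqrt(C1 + x^2)
 u(x) = sqrt(C1 + x^2)


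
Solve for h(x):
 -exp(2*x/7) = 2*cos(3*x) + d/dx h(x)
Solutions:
 h(x) = C1 - 7*exp(2*x/7)/2 - 2*sin(3*x)/3


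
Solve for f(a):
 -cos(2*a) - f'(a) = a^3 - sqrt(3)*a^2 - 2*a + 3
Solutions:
 f(a) = C1 - a^4/4 + sqrt(3)*a^3/3 + a^2 - 3*a - sin(2*a)/2


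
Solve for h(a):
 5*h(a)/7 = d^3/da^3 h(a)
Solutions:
 h(a) = C3*exp(5^(1/3)*7^(2/3)*a/7) + (C1*sin(sqrt(3)*5^(1/3)*7^(2/3)*a/14) + C2*cos(sqrt(3)*5^(1/3)*7^(2/3)*a/14))*exp(-5^(1/3)*7^(2/3)*a/14)


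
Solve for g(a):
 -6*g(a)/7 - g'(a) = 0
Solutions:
 g(a) = C1*exp(-6*a/7)


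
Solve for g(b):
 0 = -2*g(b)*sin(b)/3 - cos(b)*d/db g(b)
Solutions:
 g(b) = C1*cos(b)^(2/3)


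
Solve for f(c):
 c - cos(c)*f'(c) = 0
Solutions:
 f(c) = C1 + Integral(c/cos(c), c)


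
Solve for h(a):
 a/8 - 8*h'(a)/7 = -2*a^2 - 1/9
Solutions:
 h(a) = C1 + 7*a^3/12 + 7*a^2/128 + 7*a/72


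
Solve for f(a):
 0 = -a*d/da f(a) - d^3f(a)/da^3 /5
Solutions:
 f(a) = C1 + Integral(C2*airyai(-5^(1/3)*a) + C3*airybi(-5^(1/3)*a), a)


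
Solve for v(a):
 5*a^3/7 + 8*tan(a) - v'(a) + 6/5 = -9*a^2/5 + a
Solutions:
 v(a) = C1 + 5*a^4/28 + 3*a^3/5 - a^2/2 + 6*a/5 - 8*log(cos(a))


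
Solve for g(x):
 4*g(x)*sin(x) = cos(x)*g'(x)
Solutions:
 g(x) = C1/cos(x)^4


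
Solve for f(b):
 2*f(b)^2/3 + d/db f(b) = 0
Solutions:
 f(b) = 3/(C1 + 2*b)


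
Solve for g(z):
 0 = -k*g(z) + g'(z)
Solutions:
 g(z) = C1*exp(k*z)


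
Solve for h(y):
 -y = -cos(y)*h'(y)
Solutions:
 h(y) = C1 + Integral(y/cos(y), y)


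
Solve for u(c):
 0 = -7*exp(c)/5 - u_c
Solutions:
 u(c) = C1 - 7*exp(c)/5


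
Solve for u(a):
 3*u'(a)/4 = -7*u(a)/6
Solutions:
 u(a) = C1*exp(-14*a/9)


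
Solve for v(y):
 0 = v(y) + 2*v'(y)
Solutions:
 v(y) = C1*exp(-y/2)


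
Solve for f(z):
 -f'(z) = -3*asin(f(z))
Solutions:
 Integral(1/asin(_y), (_y, f(z))) = C1 + 3*z


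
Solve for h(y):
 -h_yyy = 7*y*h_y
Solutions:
 h(y) = C1 + Integral(C2*airyai(-7^(1/3)*y) + C3*airybi(-7^(1/3)*y), y)


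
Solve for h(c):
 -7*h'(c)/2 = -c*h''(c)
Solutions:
 h(c) = C1 + C2*c^(9/2)


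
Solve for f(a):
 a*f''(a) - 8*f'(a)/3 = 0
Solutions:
 f(a) = C1 + C2*a^(11/3)


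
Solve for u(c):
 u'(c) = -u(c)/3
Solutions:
 u(c) = C1*exp(-c/3)


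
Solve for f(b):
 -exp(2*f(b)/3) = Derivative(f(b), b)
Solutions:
 f(b) = 3*log(-sqrt(-1/(C1 - b))) - 3*log(2) + 3*log(6)/2
 f(b) = 3*log(-1/(C1 - b))/2 - 3*log(2) + 3*log(6)/2


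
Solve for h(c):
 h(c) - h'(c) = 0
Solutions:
 h(c) = C1*exp(c)


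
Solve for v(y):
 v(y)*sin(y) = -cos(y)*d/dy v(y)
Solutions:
 v(y) = C1*cos(y)


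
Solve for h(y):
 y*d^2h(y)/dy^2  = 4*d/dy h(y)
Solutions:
 h(y) = C1 + C2*y^5


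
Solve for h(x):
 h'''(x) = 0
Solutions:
 h(x) = C1 + C2*x + C3*x^2


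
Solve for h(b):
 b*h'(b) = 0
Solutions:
 h(b) = C1


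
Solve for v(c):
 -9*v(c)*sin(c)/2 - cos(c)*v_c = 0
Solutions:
 v(c) = C1*cos(c)^(9/2)


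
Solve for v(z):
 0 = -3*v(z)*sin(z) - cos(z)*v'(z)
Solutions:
 v(z) = C1*cos(z)^3


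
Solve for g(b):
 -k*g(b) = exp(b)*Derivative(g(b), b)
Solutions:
 g(b) = C1*exp(k*exp(-b))


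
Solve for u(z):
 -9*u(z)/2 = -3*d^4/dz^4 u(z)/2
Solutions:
 u(z) = C1*exp(-3^(1/4)*z) + C2*exp(3^(1/4)*z) + C3*sin(3^(1/4)*z) + C4*cos(3^(1/4)*z)


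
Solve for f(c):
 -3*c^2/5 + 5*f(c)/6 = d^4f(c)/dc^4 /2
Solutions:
 f(c) = C1*exp(-3^(3/4)*5^(1/4)*c/3) + C2*exp(3^(3/4)*5^(1/4)*c/3) + C3*sin(3^(3/4)*5^(1/4)*c/3) + C4*cos(3^(3/4)*5^(1/4)*c/3) + 18*c^2/25


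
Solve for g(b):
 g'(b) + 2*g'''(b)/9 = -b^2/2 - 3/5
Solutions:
 g(b) = C1 + C2*sin(3*sqrt(2)*b/2) + C3*cos(3*sqrt(2)*b/2) - b^3/6 - 17*b/45


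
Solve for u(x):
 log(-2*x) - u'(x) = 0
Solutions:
 u(x) = C1 + x*log(-x) + x*(-1 + log(2))


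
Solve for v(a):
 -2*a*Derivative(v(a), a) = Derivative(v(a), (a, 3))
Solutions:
 v(a) = C1 + Integral(C2*airyai(-2^(1/3)*a) + C3*airybi(-2^(1/3)*a), a)


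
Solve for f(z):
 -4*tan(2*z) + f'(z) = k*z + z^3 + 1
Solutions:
 f(z) = C1 + k*z^2/2 + z^4/4 + z - 2*log(cos(2*z))


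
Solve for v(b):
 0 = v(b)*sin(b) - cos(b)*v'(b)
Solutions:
 v(b) = C1/cos(b)


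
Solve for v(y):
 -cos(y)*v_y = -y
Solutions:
 v(y) = C1 + Integral(y/cos(y), y)


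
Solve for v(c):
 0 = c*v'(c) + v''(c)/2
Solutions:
 v(c) = C1 + C2*erf(c)


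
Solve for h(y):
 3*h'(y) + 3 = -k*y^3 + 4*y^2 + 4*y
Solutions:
 h(y) = C1 - k*y^4/12 + 4*y^3/9 + 2*y^2/3 - y


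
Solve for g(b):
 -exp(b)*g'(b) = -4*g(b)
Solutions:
 g(b) = C1*exp(-4*exp(-b))


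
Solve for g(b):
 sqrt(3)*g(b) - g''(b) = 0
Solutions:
 g(b) = C1*exp(-3^(1/4)*b) + C2*exp(3^(1/4)*b)


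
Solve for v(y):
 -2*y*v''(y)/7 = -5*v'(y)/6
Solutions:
 v(y) = C1 + C2*y^(47/12)


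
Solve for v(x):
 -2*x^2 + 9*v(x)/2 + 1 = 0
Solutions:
 v(x) = 4*x^2/9 - 2/9


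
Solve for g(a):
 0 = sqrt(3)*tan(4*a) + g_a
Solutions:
 g(a) = C1 + sqrt(3)*log(cos(4*a))/4


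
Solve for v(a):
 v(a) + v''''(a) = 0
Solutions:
 v(a) = (C1*sin(sqrt(2)*a/2) + C2*cos(sqrt(2)*a/2))*exp(-sqrt(2)*a/2) + (C3*sin(sqrt(2)*a/2) + C4*cos(sqrt(2)*a/2))*exp(sqrt(2)*a/2)


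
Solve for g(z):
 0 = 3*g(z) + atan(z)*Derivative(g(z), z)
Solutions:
 g(z) = C1*exp(-3*Integral(1/atan(z), z))


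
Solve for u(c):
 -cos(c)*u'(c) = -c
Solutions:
 u(c) = C1 + Integral(c/cos(c), c)


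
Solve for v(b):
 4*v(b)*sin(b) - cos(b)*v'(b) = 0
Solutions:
 v(b) = C1/cos(b)^4


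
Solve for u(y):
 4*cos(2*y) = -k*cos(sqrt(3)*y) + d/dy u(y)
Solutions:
 u(y) = C1 + sqrt(3)*k*sin(sqrt(3)*y)/3 + 2*sin(2*y)


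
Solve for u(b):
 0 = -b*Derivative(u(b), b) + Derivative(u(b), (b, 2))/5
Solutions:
 u(b) = C1 + C2*erfi(sqrt(10)*b/2)


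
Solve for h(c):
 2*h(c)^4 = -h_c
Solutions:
 h(c) = (-3^(2/3) - 3*3^(1/6)*I)*(1/(C1 + 2*c))^(1/3)/6
 h(c) = (-3^(2/3) + 3*3^(1/6)*I)*(1/(C1 + 2*c))^(1/3)/6
 h(c) = (1/(C1 + 6*c))^(1/3)


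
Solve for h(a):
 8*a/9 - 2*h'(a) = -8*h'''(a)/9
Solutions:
 h(a) = C1 + C2*exp(-3*a/2) + C3*exp(3*a/2) + 2*a^2/9


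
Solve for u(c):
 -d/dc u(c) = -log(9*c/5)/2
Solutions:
 u(c) = C1 + c*log(c)/2 - c*log(5)/2 - c/2 + c*log(3)


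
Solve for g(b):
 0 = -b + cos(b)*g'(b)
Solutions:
 g(b) = C1 + Integral(b/cos(b), b)


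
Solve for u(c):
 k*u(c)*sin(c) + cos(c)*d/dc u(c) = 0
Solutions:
 u(c) = C1*exp(k*log(cos(c)))


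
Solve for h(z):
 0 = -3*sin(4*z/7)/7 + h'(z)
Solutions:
 h(z) = C1 - 3*cos(4*z/7)/4


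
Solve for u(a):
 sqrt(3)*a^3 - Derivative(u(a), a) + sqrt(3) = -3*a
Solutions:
 u(a) = C1 + sqrt(3)*a^4/4 + 3*a^2/2 + sqrt(3)*a


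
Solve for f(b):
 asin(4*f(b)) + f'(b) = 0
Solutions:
 Integral(1/asin(4*_y), (_y, f(b))) = C1 - b


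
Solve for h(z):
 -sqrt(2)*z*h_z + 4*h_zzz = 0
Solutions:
 h(z) = C1 + Integral(C2*airyai(sqrt(2)*z/2) + C3*airybi(sqrt(2)*z/2), z)


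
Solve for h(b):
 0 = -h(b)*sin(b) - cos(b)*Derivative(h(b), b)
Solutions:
 h(b) = C1*cos(b)


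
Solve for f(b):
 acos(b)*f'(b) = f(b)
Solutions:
 f(b) = C1*exp(Integral(1/acos(b), b))


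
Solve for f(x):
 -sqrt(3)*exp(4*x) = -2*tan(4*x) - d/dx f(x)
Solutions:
 f(x) = C1 + sqrt(3)*exp(4*x)/4 + log(cos(4*x))/2


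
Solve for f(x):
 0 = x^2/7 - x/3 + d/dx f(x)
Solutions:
 f(x) = C1 - x^3/21 + x^2/6


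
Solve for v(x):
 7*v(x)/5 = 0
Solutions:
 v(x) = 0


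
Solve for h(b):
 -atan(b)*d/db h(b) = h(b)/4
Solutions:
 h(b) = C1*exp(-Integral(1/atan(b), b)/4)


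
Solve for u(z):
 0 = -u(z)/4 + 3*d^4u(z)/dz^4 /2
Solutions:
 u(z) = C1*exp(-6^(3/4)*z/6) + C2*exp(6^(3/4)*z/6) + C3*sin(6^(3/4)*z/6) + C4*cos(6^(3/4)*z/6)


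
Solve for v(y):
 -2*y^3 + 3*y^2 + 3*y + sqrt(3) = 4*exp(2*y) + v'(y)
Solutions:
 v(y) = C1 - y^4/2 + y^3 + 3*y^2/2 + sqrt(3)*y - 2*exp(2*y)


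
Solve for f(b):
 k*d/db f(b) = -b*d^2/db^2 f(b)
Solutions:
 f(b) = C1 + b^(1 - re(k))*(C2*sin(log(b)*Abs(im(k))) + C3*cos(log(b)*im(k)))


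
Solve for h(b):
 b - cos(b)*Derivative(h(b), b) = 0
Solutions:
 h(b) = C1 + Integral(b/cos(b), b)


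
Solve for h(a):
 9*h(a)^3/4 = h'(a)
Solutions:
 h(a) = -sqrt(2)*sqrt(-1/(C1 + 9*a))
 h(a) = sqrt(2)*sqrt(-1/(C1 + 9*a))


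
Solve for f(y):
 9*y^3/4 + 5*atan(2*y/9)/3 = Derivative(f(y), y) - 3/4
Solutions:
 f(y) = C1 + 9*y^4/16 + 5*y*atan(2*y/9)/3 + 3*y/4 - 15*log(4*y^2 + 81)/4


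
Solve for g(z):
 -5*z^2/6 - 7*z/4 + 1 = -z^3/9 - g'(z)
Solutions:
 g(z) = C1 - z^4/36 + 5*z^3/18 + 7*z^2/8 - z


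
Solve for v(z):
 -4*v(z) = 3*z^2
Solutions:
 v(z) = -3*z^2/4


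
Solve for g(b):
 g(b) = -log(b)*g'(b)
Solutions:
 g(b) = C1*exp(-li(b))


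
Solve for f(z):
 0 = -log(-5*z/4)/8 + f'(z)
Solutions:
 f(z) = C1 + z*log(-z)/8 + z*(-2*log(2) - 1 + log(5))/8


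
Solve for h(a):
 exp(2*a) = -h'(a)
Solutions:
 h(a) = C1 - exp(2*a)/2


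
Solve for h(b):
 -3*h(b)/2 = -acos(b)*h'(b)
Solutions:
 h(b) = C1*exp(3*Integral(1/acos(b), b)/2)


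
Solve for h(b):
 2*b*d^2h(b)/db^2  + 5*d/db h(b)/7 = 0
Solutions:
 h(b) = C1 + C2*b^(9/14)


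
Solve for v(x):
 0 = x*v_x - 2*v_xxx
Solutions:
 v(x) = C1 + Integral(C2*airyai(2^(2/3)*x/2) + C3*airybi(2^(2/3)*x/2), x)


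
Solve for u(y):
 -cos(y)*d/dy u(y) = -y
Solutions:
 u(y) = C1 + Integral(y/cos(y), y)


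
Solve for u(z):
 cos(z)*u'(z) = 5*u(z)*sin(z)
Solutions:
 u(z) = C1/cos(z)^5


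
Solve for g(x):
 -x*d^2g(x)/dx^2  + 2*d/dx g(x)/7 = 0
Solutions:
 g(x) = C1 + C2*x^(9/7)


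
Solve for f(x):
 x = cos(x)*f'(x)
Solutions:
 f(x) = C1 + Integral(x/cos(x), x)


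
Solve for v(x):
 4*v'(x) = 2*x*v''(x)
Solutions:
 v(x) = C1 + C2*x^3


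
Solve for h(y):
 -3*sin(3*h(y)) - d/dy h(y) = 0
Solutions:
 h(y) = -acos((-C1 - exp(18*y))/(C1 - exp(18*y)))/3 + 2*pi/3
 h(y) = acos((-C1 - exp(18*y))/(C1 - exp(18*y)))/3


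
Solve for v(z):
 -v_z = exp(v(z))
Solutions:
 v(z) = log(1/(C1 + z))


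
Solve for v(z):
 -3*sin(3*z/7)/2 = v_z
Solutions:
 v(z) = C1 + 7*cos(3*z/7)/2


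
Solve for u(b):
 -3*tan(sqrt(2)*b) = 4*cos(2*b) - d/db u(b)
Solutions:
 u(b) = C1 - 3*sqrt(2)*log(cos(sqrt(2)*b))/2 + 2*sin(2*b)


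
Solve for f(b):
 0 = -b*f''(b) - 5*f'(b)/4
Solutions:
 f(b) = C1 + C2/b^(1/4)


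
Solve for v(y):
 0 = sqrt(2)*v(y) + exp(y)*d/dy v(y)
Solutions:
 v(y) = C1*exp(sqrt(2)*exp(-y))


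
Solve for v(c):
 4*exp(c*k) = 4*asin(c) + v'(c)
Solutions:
 v(c) = C1 - 4*c*asin(c) - 4*sqrt(1 - c^2) + 4*Piecewise((exp(c*k)/k, Ne(k, 0)), (c, True))


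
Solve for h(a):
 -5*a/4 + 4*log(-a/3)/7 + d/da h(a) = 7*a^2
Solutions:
 h(a) = C1 + 7*a^3/3 + 5*a^2/8 - 4*a*log(-a)/7 + 4*a*(1 + log(3))/7


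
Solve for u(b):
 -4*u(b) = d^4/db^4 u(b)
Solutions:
 u(b) = (C1*sin(b) + C2*cos(b))*exp(-b) + (C3*sin(b) + C4*cos(b))*exp(b)


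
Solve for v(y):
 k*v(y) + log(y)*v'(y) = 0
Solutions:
 v(y) = C1*exp(-k*li(y))


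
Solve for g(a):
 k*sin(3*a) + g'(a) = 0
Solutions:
 g(a) = C1 + k*cos(3*a)/3


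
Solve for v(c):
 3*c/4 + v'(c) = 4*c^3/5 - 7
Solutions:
 v(c) = C1 + c^4/5 - 3*c^2/8 - 7*c


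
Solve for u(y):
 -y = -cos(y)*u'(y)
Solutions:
 u(y) = C1 + Integral(y/cos(y), y)


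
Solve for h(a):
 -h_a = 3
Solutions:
 h(a) = C1 - 3*a


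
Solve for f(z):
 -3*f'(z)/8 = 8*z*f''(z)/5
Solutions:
 f(z) = C1 + C2*z^(49/64)


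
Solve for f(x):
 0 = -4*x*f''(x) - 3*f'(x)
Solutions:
 f(x) = C1 + C2*x^(1/4)


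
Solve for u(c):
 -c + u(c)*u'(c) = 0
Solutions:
 u(c) = -sqrt(C1 + c^2)
 u(c) = sqrt(C1 + c^2)


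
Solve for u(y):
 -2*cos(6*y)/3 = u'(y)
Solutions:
 u(y) = C1 - sin(6*y)/9


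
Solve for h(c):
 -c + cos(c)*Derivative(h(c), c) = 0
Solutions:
 h(c) = C1 + Integral(c/cos(c), c)


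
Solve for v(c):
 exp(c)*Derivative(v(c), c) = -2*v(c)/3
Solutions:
 v(c) = C1*exp(2*exp(-c)/3)


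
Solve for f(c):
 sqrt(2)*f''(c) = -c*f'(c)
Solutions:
 f(c) = C1 + C2*erf(2^(1/4)*c/2)


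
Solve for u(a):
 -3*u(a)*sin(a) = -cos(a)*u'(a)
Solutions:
 u(a) = C1/cos(a)^3


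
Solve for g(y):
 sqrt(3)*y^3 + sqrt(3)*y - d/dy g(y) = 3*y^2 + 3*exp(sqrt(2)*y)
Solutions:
 g(y) = C1 + sqrt(3)*y^4/4 - y^3 + sqrt(3)*y^2/2 - 3*sqrt(2)*exp(sqrt(2)*y)/2


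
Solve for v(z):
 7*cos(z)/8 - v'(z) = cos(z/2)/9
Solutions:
 v(z) = C1 - 2*sin(z/2)/9 + 7*sin(z)/8


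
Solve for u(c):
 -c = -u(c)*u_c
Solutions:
 u(c) = -sqrt(C1 + c^2)
 u(c) = sqrt(C1 + c^2)


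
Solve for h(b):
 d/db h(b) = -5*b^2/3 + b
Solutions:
 h(b) = C1 - 5*b^3/9 + b^2/2


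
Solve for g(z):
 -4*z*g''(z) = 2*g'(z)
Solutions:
 g(z) = C1 + C2*sqrt(z)


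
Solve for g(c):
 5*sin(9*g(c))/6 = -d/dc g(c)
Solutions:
 g(c) = -acos((-C1 - exp(15*c))/(C1 - exp(15*c)))/9 + 2*pi/9
 g(c) = acos((-C1 - exp(15*c))/(C1 - exp(15*c)))/9


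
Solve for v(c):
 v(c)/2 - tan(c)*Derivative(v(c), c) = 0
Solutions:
 v(c) = C1*sqrt(sin(c))


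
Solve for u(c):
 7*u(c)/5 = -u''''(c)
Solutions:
 u(c) = (C1*sin(sqrt(2)*5^(3/4)*7^(1/4)*c/10) + C2*cos(sqrt(2)*5^(3/4)*7^(1/4)*c/10))*exp(-sqrt(2)*5^(3/4)*7^(1/4)*c/10) + (C3*sin(sqrt(2)*5^(3/4)*7^(1/4)*c/10) + C4*cos(sqrt(2)*5^(3/4)*7^(1/4)*c/10))*exp(sqrt(2)*5^(3/4)*7^(1/4)*c/10)


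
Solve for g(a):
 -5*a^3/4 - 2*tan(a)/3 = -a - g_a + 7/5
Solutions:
 g(a) = C1 + 5*a^4/16 - a^2/2 + 7*a/5 - 2*log(cos(a))/3


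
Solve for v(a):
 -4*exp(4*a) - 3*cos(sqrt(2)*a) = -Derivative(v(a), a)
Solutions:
 v(a) = C1 + exp(4*a) + 3*sqrt(2)*sin(sqrt(2)*a)/2


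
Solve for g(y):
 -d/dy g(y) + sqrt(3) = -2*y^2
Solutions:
 g(y) = C1 + 2*y^3/3 + sqrt(3)*y


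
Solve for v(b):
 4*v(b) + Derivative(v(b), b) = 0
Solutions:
 v(b) = C1*exp(-4*b)


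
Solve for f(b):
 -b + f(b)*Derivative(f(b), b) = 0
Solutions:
 f(b) = -sqrt(C1 + b^2)
 f(b) = sqrt(C1 + b^2)


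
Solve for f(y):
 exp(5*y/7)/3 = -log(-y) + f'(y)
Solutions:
 f(y) = C1 + y*log(-y) - y + 7*exp(5*y/7)/15


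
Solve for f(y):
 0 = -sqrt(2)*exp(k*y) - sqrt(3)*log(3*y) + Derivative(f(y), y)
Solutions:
 f(y) = C1 + sqrt(3)*y*log(y) + sqrt(3)*y*(-1 + log(3)) + Piecewise((sqrt(2)*exp(k*y)/k, Ne(k, 0)), (sqrt(2)*y, True))


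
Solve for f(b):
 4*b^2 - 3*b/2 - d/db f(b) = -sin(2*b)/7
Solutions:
 f(b) = C1 + 4*b^3/3 - 3*b^2/4 - cos(2*b)/14


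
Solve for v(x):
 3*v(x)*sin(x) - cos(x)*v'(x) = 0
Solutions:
 v(x) = C1/cos(x)^3


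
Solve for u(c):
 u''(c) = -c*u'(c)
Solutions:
 u(c) = C1 + C2*erf(sqrt(2)*c/2)


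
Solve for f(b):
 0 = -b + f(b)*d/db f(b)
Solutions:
 f(b) = -sqrt(C1 + b^2)
 f(b) = sqrt(C1 + b^2)


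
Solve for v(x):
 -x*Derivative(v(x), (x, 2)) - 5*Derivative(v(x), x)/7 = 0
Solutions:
 v(x) = C1 + C2*x^(2/7)


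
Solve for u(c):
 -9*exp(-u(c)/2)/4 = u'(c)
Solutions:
 u(c) = 2*log(C1 - 9*c/8)


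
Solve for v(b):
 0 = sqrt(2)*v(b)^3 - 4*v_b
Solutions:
 v(b) = -sqrt(2)*sqrt(-1/(C1 + sqrt(2)*b))
 v(b) = sqrt(2)*sqrt(-1/(C1 + sqrt(2)*b))


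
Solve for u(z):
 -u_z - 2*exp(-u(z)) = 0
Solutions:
 u(z) = log(C1 - 2*z)


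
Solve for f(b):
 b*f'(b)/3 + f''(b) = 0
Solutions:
 f(b) = C1 + C2*erf(sqrt(6)*b/6)


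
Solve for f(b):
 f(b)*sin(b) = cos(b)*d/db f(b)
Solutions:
 f(b) = C1/cos(b)


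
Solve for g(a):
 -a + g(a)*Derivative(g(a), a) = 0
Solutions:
 g(a) = -sqrt(C1 + a^2)
 g(a) = sqrt(C1 + a^2)


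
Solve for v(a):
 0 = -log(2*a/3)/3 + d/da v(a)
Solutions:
 v(a) = C1 + a*log(a)/3 - a*log(3)/3 - a/3 + a*log(2)/3


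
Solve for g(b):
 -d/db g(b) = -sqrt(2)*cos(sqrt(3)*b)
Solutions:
 g(b) = C1 + sqrt(6)*sin(sqrt(3)*b)/3


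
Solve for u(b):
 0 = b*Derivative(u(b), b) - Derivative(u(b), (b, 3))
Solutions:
 u(b) = C1 + Integral(C2*airyai(b) + C3*airybi(b), b)


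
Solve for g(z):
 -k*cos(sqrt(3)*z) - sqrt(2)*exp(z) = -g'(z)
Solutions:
 g(z) = C1 + sqrt(3)*k*sin(sqrt(3)*z)/3 + sqrt(2)*exp(z)


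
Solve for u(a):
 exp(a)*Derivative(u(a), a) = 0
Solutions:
 u(a) = C1


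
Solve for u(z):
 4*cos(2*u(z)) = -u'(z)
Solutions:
 u(z) = -asin((C1 + exp(16*z))/(C1 - exp(16*z)))/2 + pi/2
 u(z) = asin((C1 + exp(16*z))/(C1 - exp(16*z)))/2


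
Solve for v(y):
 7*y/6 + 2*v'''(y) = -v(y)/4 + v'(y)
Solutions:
 v(y) = C1*exp(y/2) + C2*exp(y*(-1 + sqrt(5))/4) + C3*exp(-y*(1 + sqrt(5))/4) - 14*y/3 - 56/3


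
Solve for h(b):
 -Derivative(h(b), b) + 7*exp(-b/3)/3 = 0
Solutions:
 h(b) = C1 - 7*exp(-b/3)


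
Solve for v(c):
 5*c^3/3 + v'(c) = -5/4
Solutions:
 v(c) = C1 - 5*c^4/12 - 5*c/4


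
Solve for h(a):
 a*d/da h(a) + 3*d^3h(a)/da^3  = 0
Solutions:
 h(a) = C1 + Integral(C2*airyai(-3^(2/3)*a/3) + C3*airybi(-3^(2/3)*a/3), a)


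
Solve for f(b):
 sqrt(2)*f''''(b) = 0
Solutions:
 f(b) = C1 + C2*b + C3*b^2 + C4*b^3


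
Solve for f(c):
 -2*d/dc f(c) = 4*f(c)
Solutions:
 f(c) = C1*exp(-2*c)


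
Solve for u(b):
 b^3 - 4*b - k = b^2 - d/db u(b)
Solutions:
 u(b) = C1 - b^4/4 + b^3/3 + 2*b^2 + b*k


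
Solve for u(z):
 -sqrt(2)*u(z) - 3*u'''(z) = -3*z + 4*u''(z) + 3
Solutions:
 u(z) = C1*exp(z*(-16 + 32*2^(1/3)/(128 + 243*sqrt(2) + sqrt(-16384 + (128 + 243*sqrt(2))^2))^(1/3) + 2^(2/3)*(128 + 243*sqrt(2) + sqrt(-16384 + (128 + 243*sqrt(2))^2))^(1/3))/36)*sin(2^(1/3)*sqrt(3)*z*(-2^(1/3)*(128 + 243*sqrt(2) + 27*sqrt(-16384/729 + (128/27 + 9*sqrt(2))^2))^(1/3) + 32/(128 + 243*sqrt(2) + 27*sqrt(-16384/729 + (128/27 + 9*sqrt(2))^2))^(1/3))/36) + C2*exp(z*(-16 + 32*2^(1/3)/(128 + 243*sqrt(2) + sqrt(-16384 + (128 + 243*sqrt(2))^2))^(1/3) + 2^(2/3)*(128 + 243*sqrt(2) + sqrt(-16384 + (128 + 243*sqrt(2))^2))^(1/3))/36)*cos(2^(1/3)*sqrt(3)*z*(-2^(1/3)*(128 + 243*sqrt(2) + 27*sqrt(-16384/729 + (128/27 + 9*sqrt(2))^2))^(1/3) + 32/(128 + 243*sqrt(2) + 27*sqrt(-16384/729 + (128/27 + 9*sqrt(2))^2))^(1/3))/36) + C3*exp(-z*(32*2^(1/3)/(128 + 243*sqrt(2) + sqrt(-16384 + (128 + 243*sqrt(2))^2))^(1/3) + 8 + 2^(2/3)*(128 + 243*sqrt(2) + sqrt(-16384 + (128 + 243*sqrt(2))^2))^(1/3))/18) + 3*sqrt(2)*z/2 - 3*sqrt(2)/2


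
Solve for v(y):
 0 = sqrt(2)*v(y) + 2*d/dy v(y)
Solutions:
 v(y) = C1*exp(-sqrt(2)*y/2)


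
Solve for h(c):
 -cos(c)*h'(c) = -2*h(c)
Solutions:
 h(c) = C1*(sin(c) + 1)/(sin(c) - 1)


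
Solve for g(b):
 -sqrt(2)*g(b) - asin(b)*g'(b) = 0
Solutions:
 g(b) = C1*exp(-sqrt(2)*Integral(1/asin(b), b))


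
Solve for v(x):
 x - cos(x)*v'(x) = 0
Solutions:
 v(x) = C1 + Integral(x/cos(x), x)


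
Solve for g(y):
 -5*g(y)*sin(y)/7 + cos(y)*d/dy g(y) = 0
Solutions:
 g(y) = C1/cos(y)^(5/7)


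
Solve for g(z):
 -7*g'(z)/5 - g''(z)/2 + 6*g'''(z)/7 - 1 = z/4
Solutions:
 g(z) = C1 + C2*exp(7*z*(5 - sqrt(505))/120) + C3*exp(7*z*(5 + sqrt(505))/120) - 5*z^2/56 - 255*z/392


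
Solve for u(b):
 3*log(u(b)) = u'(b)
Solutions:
 li(u(b)) = C1 + 3*b


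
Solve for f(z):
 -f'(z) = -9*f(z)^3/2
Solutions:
 f(z) = -sqrt(-1/(C1 + 9*z))
 f(z) = sqrt(-1/(C1 + 9*z))


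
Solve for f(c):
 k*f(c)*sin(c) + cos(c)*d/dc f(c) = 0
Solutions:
 f(c) = C1*exp(k*log(cos(c)))


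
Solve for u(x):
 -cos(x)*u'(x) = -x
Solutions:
 u(x) = C1 + Integral(x/cos(x), x)


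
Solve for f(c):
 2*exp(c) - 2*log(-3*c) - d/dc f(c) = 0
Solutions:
 f(c) = C1 - 2*c*log(-c) + 2*c*(1 - log(3)) + 2*exp(c)


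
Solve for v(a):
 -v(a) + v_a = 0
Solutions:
 v(a) = C1*exp(a)


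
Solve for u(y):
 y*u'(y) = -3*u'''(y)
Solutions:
 u(y) = C1 + Integral(C2*airyai(-3^(2/3)*y/3) + C3*airybi(-3^(2/3)*y/3), y)


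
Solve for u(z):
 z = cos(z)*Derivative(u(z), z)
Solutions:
 u(z) = C1 + Integral(z/cos(z), z)


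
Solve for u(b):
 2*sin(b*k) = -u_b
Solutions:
 u(b) = C1 + 2*cos(b*k)/k


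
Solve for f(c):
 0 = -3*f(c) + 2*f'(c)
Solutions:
 f(c) = C1*exp(3*c/2)


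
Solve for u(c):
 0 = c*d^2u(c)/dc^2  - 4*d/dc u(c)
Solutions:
 u(c) = C1 + C2*c^5


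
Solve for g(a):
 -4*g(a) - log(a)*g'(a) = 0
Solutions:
 g(a) = C1*exp(-4*li(a))


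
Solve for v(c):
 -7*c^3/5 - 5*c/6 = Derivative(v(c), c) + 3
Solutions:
 v(c) = C1 - 7*c^4/20 - 5*c^2/12 - 3*c


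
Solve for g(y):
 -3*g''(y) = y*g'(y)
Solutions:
 g(y) = C1 + C2*erf(sqrt(6)*y/6)


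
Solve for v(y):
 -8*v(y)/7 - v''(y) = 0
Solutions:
 v(y) = C1*sin(2*sqrt(14)*y/7) + C2*cos(2*sqrt(14)*y/7)


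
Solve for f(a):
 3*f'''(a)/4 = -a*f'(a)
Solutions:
 f(a) = C1 + Integral(C2*airyai(-6^(2/3)*a/3) + C3*airybi(-6^(2/3)*a/3), a)


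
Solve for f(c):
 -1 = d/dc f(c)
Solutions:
 f(c) = C1 - c


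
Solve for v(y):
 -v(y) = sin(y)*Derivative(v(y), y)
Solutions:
 v(y) = C1*sqrt(cos(y) + 1)/sqrt(cos(y) - 1)


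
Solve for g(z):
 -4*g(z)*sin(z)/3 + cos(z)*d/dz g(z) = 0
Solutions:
 g(z) = C1/cos(z)^(4/3)


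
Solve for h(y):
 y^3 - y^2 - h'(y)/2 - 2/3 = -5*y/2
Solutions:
 h(y) = C1 + y^4/2 - 2*y^3/3 + 5*y^2/2 - 4*y/3


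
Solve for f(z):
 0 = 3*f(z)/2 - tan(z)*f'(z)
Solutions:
 f(z) = C1*sin(z)^(3/2)


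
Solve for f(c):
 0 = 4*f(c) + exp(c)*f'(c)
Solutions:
 f(c) = C1*exp(4*exp(-c))


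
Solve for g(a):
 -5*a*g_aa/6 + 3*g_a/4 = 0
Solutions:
 g(a) = C1 + C2*a^(19/10)


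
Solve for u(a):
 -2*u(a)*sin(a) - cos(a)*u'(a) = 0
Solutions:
 u(a) = C1*cos(a)^2


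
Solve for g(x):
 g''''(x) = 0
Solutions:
 g(x) = C1 + C2*x + C3*x^2 + C4*x^3


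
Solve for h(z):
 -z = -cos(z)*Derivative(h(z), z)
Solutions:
 h(z) = C1 + Integral(z/cos(z), z)


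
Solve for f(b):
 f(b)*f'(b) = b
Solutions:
 f(b) = -sqrt(C1 + b^2)
 f(b) = sqrt(C1 + b^2)


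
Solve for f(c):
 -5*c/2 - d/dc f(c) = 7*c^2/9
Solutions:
 f(c) = C1 - 7*c^3/27 - 5*c^2/4


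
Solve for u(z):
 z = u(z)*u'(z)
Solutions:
 u(z) = -sqrt(C1 + z^2)
 u(z) = sqrt(C1 + z^2)


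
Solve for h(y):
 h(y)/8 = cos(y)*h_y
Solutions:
 h(y) = C1*(sin(y) + 1)^(1/16)/(sin(y) - 1)^(1/16)


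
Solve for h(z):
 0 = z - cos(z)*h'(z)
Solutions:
 h(z) = C1 + Integral(z/cos(z), z)


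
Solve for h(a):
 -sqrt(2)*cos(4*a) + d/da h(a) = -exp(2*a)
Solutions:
 h(a) = C1 - exp(2*a)/2 + sqrt(2)*sin(4*a)/4


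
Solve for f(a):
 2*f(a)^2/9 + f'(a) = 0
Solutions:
 f(a) = 9/(C1 + 2*a)


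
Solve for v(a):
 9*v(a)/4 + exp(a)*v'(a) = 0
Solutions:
 v(a) = C1*exp(9*exp(-a)/4)


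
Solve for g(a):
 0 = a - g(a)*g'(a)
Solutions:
 g(a) = -sqrt(C1 + a^2)
 g(a) = sqrt(C1 + a^2)


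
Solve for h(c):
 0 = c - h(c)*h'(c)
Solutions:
 h(c) = -sqrt(C1 + c^2)
 h(c) = sqrt(C1 + c^2)


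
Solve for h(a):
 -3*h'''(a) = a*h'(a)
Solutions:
 h(a) = C1 + Integral(C2*airyai(-3^(2/3)*a/3) + C3*airybi(-3^(2/3)*a/3), a)


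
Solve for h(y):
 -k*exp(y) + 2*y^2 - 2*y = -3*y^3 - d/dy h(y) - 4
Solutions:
 h(y) = C1 + k*exp(y) - 3*y^4/4 - 2*y^3/3 + y^2 - 4*y


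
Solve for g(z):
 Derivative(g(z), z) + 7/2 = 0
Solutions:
 g(z) = C1 - 7*z/2


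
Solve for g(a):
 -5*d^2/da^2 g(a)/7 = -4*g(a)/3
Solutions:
 g(a) = C1*exp(-2*sqrt(105)*a/15) + C2*exp(2*sqrt(105)*a/15)


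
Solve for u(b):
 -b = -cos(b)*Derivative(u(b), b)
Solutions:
 u(b) = C1 + Integral(b/cos(b), b)


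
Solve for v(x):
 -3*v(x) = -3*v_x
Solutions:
 v(x) = C1*exp(x)


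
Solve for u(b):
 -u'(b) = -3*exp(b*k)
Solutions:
 u(b) = C1 + 3*exp(b*k)/k


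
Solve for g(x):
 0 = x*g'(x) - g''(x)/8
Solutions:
 g(x) = C1 + C2*erfi(2*x)


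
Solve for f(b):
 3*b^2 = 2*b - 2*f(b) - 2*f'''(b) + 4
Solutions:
 f(b) = C3*exp(-b) - 3*b^2/2 + b + (C1*sin(sqrt(3)*b/2) + C2*cos(sqrt(3)*b/2))*exp(b/2) + 2


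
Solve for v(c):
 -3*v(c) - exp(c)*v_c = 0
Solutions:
 v(c) = C1*exp(3*exp(-c))


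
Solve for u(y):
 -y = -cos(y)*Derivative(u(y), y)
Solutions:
 u(y) = C1 + Integral(y/cos(y), y)
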